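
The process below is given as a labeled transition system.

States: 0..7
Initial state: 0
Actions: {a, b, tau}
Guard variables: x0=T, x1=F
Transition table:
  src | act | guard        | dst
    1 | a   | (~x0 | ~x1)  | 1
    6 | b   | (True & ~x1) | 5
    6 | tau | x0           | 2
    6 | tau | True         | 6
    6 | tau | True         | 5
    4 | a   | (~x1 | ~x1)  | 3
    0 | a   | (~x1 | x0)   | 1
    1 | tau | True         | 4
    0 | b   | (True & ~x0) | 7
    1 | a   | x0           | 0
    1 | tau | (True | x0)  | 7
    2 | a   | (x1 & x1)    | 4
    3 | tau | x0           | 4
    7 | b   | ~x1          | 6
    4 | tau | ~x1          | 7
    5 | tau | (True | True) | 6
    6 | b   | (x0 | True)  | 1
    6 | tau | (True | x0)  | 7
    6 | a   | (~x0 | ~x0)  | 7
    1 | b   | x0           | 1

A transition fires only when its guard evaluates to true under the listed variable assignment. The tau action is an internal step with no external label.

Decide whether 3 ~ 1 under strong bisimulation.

Compute ~ classes (split until stable):
  round 0: {{0,1,2,3,4,5,6,7}}
  round 1: {{0},{1},{2},{3,5},{4},{6},{7}}
  round 2: {{0},{1},{2},{3},{4},{5},{6},{7}}
stable after 3 split(s): 8 block(s)
[3]={3}  [1]={1}

Answer: NOT BISIMILAR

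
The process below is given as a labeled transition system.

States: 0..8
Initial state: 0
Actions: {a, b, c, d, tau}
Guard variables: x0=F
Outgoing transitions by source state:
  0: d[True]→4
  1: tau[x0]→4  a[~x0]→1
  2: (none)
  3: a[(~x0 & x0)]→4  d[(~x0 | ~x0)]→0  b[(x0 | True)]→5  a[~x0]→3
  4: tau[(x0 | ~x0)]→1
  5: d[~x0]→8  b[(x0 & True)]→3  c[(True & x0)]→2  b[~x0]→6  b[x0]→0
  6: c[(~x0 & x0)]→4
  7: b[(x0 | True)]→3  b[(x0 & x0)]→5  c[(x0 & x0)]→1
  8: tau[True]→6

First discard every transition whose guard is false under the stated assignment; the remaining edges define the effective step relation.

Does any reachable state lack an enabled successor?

Answer: DEADLOCK-FREE

Analysis:
Reach set: {0,1,4}
  0: d→4  [deg 1]
  1: a→1  [deg 1]
  4: tau→1  [deg 1]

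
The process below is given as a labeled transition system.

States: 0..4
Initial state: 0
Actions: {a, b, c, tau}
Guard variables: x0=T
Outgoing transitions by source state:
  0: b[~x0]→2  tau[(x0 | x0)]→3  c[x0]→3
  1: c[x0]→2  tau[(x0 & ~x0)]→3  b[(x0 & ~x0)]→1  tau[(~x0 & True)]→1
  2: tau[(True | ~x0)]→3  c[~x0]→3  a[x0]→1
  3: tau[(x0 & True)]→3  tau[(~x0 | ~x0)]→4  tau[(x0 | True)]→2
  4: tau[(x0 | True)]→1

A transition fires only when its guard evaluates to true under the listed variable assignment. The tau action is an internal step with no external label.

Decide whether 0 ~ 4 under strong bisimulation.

Refine partition for ~:
  round 0: {{0,1,2,3,4}}
  round 1: {{0},{1},{2},{3,4}}
  round 2: {{0},{1},{2},{3},{4}}
stable after 3 split(s): 5 block(s)
[0]={0}  [4]={4}

Answer: NOT BISIMILAR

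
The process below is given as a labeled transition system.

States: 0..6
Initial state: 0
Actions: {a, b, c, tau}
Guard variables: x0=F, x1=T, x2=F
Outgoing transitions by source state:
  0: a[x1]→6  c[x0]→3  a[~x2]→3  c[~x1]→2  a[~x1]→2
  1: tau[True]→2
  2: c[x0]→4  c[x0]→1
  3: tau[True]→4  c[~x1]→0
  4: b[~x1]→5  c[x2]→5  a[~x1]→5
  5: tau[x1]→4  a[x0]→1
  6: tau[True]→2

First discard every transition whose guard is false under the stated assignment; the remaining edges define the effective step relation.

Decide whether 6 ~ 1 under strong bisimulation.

Answer: BISIMILAR

Analysis:
Refine partition for ~:
  π0 = {{0,1,2,3,4,5,6}}
  π1 = {{0},{1,3,5,6},{2,4}}
Fixed point at round 2; 3 class(es).
[6]={1,3,5,6}  [1]={1,3,5,6}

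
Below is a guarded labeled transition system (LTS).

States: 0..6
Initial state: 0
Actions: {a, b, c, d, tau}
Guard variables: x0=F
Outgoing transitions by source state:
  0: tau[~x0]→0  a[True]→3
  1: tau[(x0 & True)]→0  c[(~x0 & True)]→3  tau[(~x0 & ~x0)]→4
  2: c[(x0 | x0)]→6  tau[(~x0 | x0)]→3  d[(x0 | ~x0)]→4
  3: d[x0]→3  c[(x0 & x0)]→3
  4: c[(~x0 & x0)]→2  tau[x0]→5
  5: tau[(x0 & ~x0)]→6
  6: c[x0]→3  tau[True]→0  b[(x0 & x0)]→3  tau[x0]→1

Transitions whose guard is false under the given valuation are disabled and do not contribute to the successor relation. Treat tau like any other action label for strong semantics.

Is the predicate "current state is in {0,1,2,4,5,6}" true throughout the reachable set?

Inv-set: {0,1,2,4,5,6}
Reach set: {0,3}
  0: safe
  3: outside
witness against invariant: a → 3

Answer: INVARIANT VIOLATED at state 3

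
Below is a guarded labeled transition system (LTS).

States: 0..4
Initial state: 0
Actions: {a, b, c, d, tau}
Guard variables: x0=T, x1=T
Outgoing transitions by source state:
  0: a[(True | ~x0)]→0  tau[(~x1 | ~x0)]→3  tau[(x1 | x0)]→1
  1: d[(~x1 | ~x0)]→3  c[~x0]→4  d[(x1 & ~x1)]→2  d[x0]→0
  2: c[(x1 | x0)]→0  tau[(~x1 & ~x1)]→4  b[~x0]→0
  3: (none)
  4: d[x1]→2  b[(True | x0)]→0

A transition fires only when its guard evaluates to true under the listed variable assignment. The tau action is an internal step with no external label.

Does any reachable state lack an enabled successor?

Answer: DEADLOCK-FREE

Analysis:
Reach set: {0,1}
  0: a→0  tau→1  [2 out]
  1: d→0  [1 out]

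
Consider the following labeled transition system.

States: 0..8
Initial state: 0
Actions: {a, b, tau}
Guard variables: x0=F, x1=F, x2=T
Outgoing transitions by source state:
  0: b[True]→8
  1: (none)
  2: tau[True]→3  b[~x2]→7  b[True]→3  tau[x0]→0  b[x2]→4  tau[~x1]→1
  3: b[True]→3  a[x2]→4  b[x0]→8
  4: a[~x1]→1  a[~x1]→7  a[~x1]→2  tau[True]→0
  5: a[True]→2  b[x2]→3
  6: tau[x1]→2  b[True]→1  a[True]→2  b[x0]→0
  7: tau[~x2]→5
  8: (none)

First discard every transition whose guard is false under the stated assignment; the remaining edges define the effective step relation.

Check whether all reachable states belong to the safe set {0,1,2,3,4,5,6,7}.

Answer: INVARIANT VIOLATED at state 8

Trace:
Allowed set {0,1,2,3,4,5,6,7}
R = {0,8}
  0: safe
  8: outside
reach 8 via b — violates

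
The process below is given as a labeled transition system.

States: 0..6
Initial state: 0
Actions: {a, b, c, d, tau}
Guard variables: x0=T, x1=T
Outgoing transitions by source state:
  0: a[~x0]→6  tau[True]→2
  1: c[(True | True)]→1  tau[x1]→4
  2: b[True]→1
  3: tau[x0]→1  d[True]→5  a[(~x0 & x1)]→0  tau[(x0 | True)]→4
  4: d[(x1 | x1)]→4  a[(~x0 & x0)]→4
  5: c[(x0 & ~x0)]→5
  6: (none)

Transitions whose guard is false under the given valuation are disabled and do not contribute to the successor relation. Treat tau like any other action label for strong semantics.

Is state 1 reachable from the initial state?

Answer: REACHABLE

Analysis:
Guard filter leaves 8 enabled edge(s).
L0 = {0}
L1 = {2}  total {0,2}
L2 = {1}  total {0,1,2}
L3 = {4}  total {0,1,2,4}
Reachable = {0,1,2,4}
witness 1: tau·b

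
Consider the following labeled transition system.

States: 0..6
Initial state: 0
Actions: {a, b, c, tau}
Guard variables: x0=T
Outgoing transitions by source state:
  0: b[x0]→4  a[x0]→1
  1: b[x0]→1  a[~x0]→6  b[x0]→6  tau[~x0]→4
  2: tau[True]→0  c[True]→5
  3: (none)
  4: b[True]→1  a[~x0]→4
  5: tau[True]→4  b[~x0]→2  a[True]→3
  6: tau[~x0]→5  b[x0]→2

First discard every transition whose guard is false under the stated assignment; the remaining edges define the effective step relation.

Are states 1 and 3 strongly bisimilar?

Compute ~ classes (split until stable):
  P[0] = {{0,1,2,3,4,5,6}}
  P[1] = {{0},{1,4,6},{2},{3},{5}}
  P[2] = {{0},{1,4},{2},{3},{5},{6}}
  P[3] = {{0},{1},{2},{3},{4},{5},{6}}
7 equivalence class(es) (converged in 4)
class of 1: {1}; class of 3: {3}

Answer: NOT BISIMILAR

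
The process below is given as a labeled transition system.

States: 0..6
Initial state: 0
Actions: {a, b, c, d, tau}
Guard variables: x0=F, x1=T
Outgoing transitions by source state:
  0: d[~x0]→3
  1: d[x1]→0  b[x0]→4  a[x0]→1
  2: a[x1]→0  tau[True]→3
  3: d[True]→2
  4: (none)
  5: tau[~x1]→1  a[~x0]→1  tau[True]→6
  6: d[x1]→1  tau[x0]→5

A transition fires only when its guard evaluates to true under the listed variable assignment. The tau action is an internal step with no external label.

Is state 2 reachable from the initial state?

Answer: REACHABLE

Working:
After dropping false guards: 8 live edges.
L0 = {0}
L1 = {3}  total {0,3}
L2 = {2}  total {0,2,3}
Reachable = {0,2,3}
witness 2: d·d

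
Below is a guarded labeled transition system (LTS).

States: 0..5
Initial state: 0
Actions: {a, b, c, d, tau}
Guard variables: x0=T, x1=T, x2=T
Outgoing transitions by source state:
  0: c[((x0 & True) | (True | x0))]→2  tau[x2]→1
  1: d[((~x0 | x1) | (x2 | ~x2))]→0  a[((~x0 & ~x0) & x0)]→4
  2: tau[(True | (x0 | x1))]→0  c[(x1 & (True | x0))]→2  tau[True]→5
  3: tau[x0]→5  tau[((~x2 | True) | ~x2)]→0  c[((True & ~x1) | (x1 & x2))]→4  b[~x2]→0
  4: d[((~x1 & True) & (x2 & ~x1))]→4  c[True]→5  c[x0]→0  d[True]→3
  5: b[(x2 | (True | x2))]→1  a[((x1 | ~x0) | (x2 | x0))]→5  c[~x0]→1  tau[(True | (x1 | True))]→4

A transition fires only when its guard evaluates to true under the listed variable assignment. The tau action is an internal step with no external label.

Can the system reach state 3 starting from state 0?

Answer: REACHABLE

Trace:
Guard filter leaves 15 enabled edge(s).
depth 0: {0}
depth 1: {1,2}  cumulative {0,1,2}
depth 2: {5}  cumulative {0,1,2,5}
depth 3: {4}  cumulative {0,1,2,4,5}
depth 4: {3}  cumulative {0,1,2,3,4,5}
R = {0,1,2,3,4,5}
Path to 3: c·tau·tau·d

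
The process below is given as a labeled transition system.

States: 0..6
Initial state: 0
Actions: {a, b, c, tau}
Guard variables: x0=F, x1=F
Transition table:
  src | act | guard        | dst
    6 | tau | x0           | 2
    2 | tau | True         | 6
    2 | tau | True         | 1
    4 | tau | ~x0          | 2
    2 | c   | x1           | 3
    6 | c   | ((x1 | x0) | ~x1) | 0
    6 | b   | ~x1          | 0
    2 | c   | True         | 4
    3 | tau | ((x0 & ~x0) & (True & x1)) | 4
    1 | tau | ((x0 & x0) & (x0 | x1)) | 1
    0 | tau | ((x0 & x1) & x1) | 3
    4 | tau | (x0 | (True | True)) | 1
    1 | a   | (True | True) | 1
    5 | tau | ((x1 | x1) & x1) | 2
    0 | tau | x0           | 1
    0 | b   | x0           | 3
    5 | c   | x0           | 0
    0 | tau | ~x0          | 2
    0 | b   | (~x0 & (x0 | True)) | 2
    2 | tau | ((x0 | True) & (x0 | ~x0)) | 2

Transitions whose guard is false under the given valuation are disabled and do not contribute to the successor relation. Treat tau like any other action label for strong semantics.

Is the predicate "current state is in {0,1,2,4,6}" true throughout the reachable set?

Answer: INVARIANT HOLDS

Working:
Safe = {0,1,2,4,6}
Reach set: {0,1,2,4,6}
  0: ✓
  1: ✓
  2: ✓
  4: ✓
  6: ✓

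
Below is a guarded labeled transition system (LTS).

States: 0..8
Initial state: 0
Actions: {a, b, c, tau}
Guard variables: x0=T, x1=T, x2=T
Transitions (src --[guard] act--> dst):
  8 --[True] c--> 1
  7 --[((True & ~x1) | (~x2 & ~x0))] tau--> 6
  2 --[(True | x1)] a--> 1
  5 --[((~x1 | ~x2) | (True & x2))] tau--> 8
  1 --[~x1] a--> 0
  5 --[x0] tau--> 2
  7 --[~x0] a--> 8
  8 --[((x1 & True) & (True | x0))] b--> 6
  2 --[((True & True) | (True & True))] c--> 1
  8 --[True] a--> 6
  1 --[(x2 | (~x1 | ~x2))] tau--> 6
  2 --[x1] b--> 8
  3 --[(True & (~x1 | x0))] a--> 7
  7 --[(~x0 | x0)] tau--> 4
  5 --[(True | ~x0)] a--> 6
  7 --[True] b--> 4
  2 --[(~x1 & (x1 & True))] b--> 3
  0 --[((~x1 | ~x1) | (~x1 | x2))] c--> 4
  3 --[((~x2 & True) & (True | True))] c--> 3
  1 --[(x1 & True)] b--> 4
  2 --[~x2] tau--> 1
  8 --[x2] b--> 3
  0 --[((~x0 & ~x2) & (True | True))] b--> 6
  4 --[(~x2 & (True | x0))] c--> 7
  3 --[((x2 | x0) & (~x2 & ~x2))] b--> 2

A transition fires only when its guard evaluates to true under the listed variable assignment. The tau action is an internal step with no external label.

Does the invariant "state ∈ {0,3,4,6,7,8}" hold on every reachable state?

Answer: INVARIANT HOLDS

Trace:
Inv-set: {0,3,4,6,7,8}
R = {0,4}
  0: ok
  4: ok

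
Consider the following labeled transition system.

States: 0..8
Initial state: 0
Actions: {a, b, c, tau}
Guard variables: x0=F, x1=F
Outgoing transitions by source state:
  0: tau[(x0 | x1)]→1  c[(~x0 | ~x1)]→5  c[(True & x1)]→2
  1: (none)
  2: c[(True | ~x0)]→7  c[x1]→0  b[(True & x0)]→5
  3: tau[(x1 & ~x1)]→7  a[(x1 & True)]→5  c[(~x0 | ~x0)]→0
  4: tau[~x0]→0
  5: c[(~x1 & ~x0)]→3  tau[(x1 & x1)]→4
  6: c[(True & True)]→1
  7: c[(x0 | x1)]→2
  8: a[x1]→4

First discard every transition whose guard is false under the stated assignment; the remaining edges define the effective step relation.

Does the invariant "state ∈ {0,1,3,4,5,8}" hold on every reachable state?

Safe = {0,1,3,4,5,8}
Reach set: {0,3,5}
  0: ✓
  3: ✓
  5: ✓

Answer: INVARIANT HOLDS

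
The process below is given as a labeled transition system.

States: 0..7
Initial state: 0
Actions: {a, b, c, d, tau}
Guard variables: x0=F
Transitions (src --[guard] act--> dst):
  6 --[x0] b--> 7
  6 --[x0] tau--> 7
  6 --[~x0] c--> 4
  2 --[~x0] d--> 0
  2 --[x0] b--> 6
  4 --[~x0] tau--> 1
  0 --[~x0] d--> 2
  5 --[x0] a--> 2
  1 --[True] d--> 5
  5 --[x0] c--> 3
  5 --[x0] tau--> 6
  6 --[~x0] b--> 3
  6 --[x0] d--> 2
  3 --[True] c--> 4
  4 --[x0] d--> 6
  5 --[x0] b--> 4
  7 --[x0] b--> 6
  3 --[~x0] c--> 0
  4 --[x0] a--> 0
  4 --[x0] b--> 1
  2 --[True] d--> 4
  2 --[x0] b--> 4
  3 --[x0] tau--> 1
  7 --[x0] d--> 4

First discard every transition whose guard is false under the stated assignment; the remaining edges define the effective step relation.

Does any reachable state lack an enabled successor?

Reachable = {0,1,2,4,5}
  0: d→2  [1 exit(s)]
  1: d→5  [1 exit(s)]
  2: d→0  d→4  [2 exit(s)]
  4: tau→1  [1 exit(s)]
  5: ∅  [no exit]
witness 5: d·d·tau·d

Answer: DEADLOCK at state 5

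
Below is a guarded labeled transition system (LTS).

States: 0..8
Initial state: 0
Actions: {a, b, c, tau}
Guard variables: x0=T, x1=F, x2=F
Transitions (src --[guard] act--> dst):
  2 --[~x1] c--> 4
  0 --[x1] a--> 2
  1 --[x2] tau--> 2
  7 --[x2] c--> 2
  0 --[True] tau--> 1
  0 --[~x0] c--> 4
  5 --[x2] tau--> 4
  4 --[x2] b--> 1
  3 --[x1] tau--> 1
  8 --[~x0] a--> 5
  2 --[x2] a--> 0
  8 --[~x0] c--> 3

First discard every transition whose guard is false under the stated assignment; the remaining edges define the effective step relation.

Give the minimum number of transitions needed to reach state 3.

Answer: UNREACHABLE

Trace:
Layered search for 3:
  Layer 0: {0}
  Layer 1: {1}
3 never appears.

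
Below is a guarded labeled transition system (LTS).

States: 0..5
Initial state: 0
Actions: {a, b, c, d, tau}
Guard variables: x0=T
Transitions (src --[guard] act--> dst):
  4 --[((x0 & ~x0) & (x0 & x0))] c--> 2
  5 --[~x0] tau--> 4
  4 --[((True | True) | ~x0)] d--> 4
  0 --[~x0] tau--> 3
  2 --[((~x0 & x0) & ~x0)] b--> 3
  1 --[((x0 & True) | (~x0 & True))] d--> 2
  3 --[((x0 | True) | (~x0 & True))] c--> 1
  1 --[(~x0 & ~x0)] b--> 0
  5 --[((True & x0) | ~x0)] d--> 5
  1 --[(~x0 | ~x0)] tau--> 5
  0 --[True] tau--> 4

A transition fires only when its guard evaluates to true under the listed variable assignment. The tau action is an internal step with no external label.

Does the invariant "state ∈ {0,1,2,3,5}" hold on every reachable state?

Answer: INVARIANT VIOLATED at state 4

Working:
Safe = {0,1,2,3,5}
Reach set: {0,4}
  0: safe
  4: ✗ unsafe
witness against invariant: tau → 4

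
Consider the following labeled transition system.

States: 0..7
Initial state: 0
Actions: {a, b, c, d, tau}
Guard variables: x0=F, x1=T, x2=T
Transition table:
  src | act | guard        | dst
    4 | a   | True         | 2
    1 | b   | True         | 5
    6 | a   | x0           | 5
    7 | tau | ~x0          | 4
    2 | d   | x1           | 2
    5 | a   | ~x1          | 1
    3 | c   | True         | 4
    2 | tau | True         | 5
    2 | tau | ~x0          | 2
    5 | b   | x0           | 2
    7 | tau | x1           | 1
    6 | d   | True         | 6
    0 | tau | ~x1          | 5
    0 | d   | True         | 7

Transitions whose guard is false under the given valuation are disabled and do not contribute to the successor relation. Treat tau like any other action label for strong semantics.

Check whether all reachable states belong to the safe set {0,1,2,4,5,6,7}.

Answer: INVARIANT HOLDS

Working:
Inv-set: {0,1,2,4,5,6,7}
Reach set: {0,1,2,4,5,7}
  0: safe
  1: safe
  2: safe
  4: safe
  5: safe
  7: safe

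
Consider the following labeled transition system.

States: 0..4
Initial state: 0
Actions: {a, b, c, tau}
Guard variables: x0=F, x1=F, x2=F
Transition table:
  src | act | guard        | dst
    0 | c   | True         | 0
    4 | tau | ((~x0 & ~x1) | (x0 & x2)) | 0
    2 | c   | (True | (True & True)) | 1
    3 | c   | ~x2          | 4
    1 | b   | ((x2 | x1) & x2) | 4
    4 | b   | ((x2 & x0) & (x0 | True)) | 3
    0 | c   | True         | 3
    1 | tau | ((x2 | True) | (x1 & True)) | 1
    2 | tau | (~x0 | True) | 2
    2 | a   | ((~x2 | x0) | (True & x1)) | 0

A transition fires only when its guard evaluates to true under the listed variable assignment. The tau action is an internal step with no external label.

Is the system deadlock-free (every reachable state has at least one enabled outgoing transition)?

R = {0,3,4}
  0: c→0  c→3  [2 out]
  3: c→4  [1 out]
  4: tau→0  [1 out]

Answer: DEADLOCK-FREE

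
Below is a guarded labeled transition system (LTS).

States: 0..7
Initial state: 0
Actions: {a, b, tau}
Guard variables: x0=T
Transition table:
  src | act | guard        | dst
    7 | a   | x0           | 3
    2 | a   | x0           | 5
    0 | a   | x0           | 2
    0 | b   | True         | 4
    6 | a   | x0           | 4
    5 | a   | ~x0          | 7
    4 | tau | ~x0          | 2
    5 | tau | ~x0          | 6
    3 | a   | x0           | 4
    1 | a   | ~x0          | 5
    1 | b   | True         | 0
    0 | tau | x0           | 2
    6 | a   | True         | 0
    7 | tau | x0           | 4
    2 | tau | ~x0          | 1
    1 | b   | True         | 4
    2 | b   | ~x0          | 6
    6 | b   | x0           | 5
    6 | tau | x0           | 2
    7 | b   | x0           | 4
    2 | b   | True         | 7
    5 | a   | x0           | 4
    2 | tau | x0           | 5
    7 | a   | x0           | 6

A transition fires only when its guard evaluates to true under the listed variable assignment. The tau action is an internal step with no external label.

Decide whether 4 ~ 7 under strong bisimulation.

Answer: NOT BISIMILAR

Trace:
Compute ~ classes (split until stable):
  round 0: {{0,1,2,3,4,5,6,7}}
  round 1: {{0,2,6,7},{1},{3,5},{4}}
  round 2: {{0},{1},{2},{3,5},{4},{6},{7}}
7 equivalence class(es) (converged in 3)
class of 4: {4}; class of 7: {7}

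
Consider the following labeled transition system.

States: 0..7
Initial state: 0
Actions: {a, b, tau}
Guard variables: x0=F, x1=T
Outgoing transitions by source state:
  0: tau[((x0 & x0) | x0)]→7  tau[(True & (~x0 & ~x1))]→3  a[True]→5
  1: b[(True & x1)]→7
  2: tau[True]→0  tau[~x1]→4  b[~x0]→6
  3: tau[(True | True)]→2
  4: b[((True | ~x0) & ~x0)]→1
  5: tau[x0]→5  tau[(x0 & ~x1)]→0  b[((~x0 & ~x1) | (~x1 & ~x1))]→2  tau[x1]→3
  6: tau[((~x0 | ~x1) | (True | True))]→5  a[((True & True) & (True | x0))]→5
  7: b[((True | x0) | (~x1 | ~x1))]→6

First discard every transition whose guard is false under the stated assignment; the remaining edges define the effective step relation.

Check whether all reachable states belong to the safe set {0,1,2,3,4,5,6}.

Safe = {0,1,2,3,4,5,6}
Reach set: {0,2,3,5,6}
  0: ✓
  2: ✓
  3: ✓
  5: ✓
  6: ✓

Answer: INVARIANT HOLDS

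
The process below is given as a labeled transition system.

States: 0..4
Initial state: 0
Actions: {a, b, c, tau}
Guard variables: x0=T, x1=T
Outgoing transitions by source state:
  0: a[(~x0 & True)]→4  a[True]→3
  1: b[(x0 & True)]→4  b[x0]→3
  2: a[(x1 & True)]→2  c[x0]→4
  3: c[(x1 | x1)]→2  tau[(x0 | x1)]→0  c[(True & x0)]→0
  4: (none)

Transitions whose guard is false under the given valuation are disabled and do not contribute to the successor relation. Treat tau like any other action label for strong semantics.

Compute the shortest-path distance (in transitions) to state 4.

Layered search for 4:
  L0 = {0}
  L1 = {3}
  L2 = {2}
  L3 = {4}
first hit 4 at d=3 via a·c·c

Answer: 3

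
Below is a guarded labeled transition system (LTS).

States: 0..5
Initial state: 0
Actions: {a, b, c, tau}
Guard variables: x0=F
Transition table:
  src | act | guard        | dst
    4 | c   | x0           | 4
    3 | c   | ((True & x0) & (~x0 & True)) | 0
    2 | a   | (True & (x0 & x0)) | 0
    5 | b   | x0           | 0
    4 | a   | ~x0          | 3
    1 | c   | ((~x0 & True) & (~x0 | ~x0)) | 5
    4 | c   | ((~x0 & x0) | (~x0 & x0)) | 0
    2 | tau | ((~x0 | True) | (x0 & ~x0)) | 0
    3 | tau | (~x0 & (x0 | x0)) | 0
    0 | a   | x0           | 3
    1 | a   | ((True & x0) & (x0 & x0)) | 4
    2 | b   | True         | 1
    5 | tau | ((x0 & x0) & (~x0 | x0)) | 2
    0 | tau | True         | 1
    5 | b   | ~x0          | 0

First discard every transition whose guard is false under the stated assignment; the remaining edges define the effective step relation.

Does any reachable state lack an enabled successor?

Answer: DEADLOCK-FREE

Trace:
R = {0,1,5}
  0: tau→1  [deg 1]
  1: c→5  [deg 1]
  5: b→0  [deg 1]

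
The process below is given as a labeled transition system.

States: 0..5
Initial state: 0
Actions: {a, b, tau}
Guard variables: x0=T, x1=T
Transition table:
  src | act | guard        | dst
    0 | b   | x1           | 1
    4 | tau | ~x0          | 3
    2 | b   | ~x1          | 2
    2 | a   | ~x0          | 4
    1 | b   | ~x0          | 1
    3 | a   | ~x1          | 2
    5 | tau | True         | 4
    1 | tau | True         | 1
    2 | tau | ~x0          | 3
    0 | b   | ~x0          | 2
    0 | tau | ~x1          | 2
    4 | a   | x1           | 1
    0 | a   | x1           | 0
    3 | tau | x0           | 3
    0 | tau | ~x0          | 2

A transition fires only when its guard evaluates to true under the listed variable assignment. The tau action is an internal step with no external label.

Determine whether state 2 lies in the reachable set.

6 transition(s) survive guard evaluation.
L0 = {0}
L1 = {1}  total {0,1}
Reachable = {0,1}

Answer: UNREACHABLE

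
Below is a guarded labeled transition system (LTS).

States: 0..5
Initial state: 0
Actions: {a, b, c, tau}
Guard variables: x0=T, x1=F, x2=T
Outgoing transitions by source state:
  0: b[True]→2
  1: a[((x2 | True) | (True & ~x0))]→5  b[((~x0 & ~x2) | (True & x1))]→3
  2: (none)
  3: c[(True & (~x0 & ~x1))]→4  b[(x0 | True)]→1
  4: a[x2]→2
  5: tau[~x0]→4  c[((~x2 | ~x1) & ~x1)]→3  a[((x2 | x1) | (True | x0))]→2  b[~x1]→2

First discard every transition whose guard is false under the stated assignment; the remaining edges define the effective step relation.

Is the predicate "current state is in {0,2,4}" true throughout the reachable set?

Answer: INVARIANT HOLDS

Analysis:
Inv-set: {0,2,4}
Reachable = {0,2}
  0: safe
  2: safe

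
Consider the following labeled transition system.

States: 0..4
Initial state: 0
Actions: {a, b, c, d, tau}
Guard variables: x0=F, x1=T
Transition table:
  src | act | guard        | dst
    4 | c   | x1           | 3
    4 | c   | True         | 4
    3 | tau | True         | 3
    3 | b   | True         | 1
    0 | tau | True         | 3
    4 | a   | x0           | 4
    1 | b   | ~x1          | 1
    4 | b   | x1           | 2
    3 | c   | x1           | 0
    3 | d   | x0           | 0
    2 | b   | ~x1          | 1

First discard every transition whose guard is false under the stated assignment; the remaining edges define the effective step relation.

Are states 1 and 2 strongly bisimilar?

Bisimulation quotient by refinement:
  round 0: {{0,1,2,3,4}}
  round 1: {{0},{1,2},{3},{4}}
4 equivalence class(es) (converged in 2)
class of 1: {1,2}; class of 2: {1,2}

Answer: BISIMILAR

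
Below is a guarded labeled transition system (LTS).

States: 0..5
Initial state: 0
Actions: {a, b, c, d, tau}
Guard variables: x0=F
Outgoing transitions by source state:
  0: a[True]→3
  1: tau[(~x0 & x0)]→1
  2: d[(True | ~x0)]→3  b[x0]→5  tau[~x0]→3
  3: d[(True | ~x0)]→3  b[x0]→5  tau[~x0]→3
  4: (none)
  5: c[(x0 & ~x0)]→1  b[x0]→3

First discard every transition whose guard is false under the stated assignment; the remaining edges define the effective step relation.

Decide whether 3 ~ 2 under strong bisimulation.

Answer: BISIMILAR

Trace:
Compute ~ classes (split until stable):
  round 0: {{0,1,2,3,4,5}}
  round 1: {{0},{1,4,5},{2,3}}
stable after 2 split(s): 3 block(s)
[3]={2,3}  [2]={2,3}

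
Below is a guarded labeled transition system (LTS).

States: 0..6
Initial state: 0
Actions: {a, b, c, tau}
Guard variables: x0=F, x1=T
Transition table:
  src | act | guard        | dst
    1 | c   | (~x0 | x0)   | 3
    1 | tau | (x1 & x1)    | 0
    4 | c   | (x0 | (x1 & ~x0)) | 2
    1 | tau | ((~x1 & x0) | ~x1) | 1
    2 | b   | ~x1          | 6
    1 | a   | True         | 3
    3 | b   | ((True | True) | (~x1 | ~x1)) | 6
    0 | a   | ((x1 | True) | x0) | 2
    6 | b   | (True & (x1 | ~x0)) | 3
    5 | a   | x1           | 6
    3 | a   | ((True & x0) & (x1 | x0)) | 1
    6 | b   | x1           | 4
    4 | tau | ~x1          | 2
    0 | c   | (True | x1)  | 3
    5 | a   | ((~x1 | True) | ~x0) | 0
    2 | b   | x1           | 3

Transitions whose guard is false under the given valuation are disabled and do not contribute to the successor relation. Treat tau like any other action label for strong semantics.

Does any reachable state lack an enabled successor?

Reachable = {0,2,3,4,6}
  0: a→2  c→3  [deg 2]
  2: b→3  [deg 1]
  3: b→6  [deg 1]
  4: c→2  [deg 1]
  6: b→3  b→4  [deg 2]

Answer: DEADLOCK-FREE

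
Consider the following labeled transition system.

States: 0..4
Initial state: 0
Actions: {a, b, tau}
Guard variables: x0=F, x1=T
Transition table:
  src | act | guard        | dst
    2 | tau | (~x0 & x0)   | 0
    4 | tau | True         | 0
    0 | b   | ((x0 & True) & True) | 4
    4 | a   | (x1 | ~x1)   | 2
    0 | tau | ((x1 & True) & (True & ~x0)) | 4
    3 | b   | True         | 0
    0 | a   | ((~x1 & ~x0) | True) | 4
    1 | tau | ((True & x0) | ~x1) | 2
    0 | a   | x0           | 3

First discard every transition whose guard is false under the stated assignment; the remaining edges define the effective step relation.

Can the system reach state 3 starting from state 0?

5 transition(s) survive guard evaluation.
L0 = {0}
L1 = {4}  cumulative {0,4}
L2 = {2}  cumulative {0,2,4}
R = {0,2,4}

Answer: UNREACHABLE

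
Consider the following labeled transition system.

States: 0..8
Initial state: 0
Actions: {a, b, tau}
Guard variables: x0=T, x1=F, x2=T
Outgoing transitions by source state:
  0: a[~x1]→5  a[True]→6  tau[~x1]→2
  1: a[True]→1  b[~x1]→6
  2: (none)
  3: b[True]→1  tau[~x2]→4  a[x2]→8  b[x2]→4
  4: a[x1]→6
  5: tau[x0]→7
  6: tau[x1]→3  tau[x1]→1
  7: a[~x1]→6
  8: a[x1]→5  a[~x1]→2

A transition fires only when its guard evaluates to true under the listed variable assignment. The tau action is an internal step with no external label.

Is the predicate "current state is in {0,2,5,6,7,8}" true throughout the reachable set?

Allowed set {0,2,5,6,7,8}
Reach set: {0,2,5,6,7}
  0: ok
  2: ok
  5: ok
  6: ok
  7: ok

Answer: INVARIANT HOLDS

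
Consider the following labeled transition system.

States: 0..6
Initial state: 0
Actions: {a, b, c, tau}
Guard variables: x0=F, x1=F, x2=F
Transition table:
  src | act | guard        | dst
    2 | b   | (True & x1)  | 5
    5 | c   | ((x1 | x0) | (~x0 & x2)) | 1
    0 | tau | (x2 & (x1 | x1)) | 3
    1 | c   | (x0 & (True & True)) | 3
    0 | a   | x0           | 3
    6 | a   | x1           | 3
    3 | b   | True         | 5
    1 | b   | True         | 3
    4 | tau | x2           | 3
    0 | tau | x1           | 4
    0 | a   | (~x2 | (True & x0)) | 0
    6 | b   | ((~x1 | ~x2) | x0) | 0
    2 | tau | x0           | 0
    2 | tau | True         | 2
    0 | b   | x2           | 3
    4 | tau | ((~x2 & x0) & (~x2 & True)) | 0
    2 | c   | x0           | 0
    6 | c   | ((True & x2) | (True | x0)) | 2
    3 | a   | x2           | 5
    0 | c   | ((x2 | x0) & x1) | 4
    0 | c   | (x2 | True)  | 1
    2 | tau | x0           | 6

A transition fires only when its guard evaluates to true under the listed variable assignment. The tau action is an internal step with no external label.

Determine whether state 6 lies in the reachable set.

Answer: UNREACHABLE

Analysis:
After dropping false guards: 7 live edges.
depth 0: {0}
depth 1: {1}  now seen {0,1}
depth 2: {3}  now seen {0,1,3}
depth 3: {5}  now seen {0,1,3,5}
Reachable = {0,1,3,5}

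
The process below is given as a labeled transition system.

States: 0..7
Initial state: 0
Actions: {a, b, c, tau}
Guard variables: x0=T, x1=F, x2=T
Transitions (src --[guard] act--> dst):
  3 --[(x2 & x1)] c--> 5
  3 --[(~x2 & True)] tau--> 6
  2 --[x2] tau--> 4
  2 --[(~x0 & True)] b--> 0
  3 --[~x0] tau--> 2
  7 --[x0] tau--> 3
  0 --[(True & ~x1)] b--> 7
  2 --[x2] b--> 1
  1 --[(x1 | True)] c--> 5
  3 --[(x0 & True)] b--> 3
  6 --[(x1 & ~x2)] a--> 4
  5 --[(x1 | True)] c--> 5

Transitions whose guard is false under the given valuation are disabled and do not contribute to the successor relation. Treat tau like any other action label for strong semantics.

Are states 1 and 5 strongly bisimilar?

Answer: BISIMILAR

Analysis:
Compute ~ classes (split until stable):
  π0 = {{0,1,2,3,4,5,6,7}}
  π1 = {{0,3},{1,5},{2},{4,6},{7}}
  π2 = {{0},{1,5},{2},{3},{4,6},{7}}
Fixed point at round 3; 6 class(es).
1∈{1,5}, 5∈{1,5}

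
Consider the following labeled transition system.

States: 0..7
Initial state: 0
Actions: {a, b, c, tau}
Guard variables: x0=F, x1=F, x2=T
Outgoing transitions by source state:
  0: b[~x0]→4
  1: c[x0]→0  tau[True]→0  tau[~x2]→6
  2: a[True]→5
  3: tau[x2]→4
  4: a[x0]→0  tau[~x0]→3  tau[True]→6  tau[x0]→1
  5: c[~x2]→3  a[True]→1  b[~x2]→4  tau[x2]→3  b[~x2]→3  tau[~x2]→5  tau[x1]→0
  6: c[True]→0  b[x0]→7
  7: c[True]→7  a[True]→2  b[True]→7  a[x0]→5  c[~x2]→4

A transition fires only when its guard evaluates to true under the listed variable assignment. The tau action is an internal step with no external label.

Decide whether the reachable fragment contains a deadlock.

Reachable = {0,3,4,6}
  0: b→4  [1 out]
  3: tau→4  [1 out]
  4: tau→3  tau→6  [2 out]
  6: c→0  [1 out]

Answer: DEADLOCK-FREE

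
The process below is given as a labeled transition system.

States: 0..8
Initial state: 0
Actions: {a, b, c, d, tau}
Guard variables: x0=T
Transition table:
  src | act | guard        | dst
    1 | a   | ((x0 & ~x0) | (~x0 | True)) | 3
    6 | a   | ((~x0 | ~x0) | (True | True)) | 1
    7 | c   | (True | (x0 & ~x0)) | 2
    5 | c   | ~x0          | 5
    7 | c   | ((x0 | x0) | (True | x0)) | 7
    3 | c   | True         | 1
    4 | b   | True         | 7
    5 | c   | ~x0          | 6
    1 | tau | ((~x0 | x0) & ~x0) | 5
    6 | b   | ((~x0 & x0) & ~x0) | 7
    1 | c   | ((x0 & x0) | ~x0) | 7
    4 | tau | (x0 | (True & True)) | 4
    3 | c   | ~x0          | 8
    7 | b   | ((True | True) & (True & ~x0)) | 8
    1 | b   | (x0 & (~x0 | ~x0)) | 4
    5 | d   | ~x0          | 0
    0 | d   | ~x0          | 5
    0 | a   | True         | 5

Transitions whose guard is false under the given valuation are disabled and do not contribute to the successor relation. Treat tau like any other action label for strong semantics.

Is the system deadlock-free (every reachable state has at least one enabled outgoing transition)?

Answer: DEADLOCK at state 5

Trace:
Reach set: {0,5}
  0: a→5  [1 exit(s)]
  5: ∅  [deadlock]
witness 5: a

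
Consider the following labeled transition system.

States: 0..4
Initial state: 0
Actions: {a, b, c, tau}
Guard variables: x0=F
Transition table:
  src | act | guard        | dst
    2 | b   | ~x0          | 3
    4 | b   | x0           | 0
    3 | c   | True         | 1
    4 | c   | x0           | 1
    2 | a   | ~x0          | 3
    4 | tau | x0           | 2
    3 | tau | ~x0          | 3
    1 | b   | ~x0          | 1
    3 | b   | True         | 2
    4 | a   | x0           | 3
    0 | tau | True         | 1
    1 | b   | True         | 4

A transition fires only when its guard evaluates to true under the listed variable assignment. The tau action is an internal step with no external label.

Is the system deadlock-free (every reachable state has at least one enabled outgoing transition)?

Reach set: {0,1,4}
  0: tau→1  [1 exit(s)]
  1: b→1  b→4  [2 exit(s)]
  4: ∅  [deadlock]
trace reaching 4: tau·b

Answer: DEADLOCK at state 4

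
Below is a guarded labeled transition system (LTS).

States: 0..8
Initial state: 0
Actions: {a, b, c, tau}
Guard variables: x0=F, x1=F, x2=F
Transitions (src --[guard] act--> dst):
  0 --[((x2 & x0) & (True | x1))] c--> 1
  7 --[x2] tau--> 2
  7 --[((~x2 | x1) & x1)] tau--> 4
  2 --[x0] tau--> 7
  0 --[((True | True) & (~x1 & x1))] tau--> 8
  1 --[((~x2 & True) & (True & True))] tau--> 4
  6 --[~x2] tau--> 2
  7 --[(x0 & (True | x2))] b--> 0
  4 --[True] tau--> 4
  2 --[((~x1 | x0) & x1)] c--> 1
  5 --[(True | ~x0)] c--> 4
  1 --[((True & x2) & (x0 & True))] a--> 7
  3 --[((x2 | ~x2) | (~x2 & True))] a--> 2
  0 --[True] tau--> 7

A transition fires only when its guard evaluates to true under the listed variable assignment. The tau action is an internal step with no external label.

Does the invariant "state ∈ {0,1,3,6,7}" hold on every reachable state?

Answer: INVARIANT HOLDS

Analysis:
Inv-set: {0,1,3,6,7}
Reachable = {0,7}
  0: ✓
  7: ✓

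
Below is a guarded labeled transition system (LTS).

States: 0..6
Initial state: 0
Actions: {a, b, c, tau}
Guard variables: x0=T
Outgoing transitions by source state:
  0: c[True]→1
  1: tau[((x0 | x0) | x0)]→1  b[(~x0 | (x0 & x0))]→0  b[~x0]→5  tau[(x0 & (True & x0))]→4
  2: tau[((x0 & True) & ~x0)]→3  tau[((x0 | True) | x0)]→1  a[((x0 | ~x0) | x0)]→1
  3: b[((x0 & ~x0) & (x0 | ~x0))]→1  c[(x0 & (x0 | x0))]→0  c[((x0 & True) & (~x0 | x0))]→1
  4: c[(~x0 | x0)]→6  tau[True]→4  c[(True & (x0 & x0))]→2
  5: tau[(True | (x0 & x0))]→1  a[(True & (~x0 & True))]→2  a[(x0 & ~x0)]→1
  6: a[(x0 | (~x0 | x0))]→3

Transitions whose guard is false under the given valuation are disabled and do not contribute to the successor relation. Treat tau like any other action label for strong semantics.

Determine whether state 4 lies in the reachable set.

Answer: REACHABLE

Trace:
Guard filter leaves 13 enabled edge(s).
Layer 0: {0}
Layer 1: {1}  total {0,1}
Layer 2: {4}  total {0,1,4}
Layer 3: {2,6}  total {0,1,2,4,6}
Layer 4: {3}  total {0,1,2,3,4,6}
R = {0,1,2,3,4,6}
trace reaching 4: c·tau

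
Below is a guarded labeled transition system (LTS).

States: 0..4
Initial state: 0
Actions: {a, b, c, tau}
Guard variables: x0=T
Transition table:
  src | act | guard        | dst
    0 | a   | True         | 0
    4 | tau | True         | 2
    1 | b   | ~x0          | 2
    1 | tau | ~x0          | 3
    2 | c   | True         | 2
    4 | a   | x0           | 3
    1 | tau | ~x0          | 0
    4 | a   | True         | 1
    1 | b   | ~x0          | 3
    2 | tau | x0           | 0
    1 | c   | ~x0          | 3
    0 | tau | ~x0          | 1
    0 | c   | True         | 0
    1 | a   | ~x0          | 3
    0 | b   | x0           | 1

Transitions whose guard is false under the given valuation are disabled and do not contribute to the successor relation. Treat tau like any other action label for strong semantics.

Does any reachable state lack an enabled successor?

Answer: DEADLOCK at state 1

Working:
R = {0,1}
  0: a→0  b→1  c→0  [3 exit(s)]
  1: ∅  [STUCK]
Path to 1: b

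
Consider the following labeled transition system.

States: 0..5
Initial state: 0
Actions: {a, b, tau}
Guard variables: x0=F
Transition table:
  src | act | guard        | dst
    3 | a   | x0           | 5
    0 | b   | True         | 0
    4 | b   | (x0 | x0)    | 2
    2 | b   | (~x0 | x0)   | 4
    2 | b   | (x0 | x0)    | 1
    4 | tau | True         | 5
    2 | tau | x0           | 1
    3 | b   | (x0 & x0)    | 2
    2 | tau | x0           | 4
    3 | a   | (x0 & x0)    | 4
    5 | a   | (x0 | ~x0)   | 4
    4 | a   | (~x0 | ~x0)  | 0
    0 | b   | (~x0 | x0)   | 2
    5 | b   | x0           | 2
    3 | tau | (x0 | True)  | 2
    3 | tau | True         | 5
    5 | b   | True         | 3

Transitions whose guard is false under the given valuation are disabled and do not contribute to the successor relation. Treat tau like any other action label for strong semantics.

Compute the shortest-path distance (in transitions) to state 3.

BFS to 3:
  L0 = {0}
  L1 = {2}
  L2 = {4}
  L3 = {5}
  L4 = {3}
first hit 3 at d=4 via b·b·tau·b

Answer: 4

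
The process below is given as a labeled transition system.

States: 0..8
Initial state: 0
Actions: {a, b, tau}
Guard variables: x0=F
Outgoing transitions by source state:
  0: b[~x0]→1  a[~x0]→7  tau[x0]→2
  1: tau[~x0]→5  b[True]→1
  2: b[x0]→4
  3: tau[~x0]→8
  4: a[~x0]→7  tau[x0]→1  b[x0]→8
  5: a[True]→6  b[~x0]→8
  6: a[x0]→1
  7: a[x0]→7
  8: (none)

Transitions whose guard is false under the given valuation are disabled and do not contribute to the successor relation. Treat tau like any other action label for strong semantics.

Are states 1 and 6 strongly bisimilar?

Compute ~ classes (split until stable):
  π0 = {{0,1,2,3,4,5,6,7,8}}
  π1 = {{0,5},{1},{2,6,7,8},{3},{4}}
  π2 = {{0},{1},{2,6,7,8},{3},{4},{5}}
stable after 3 split(s): 6 block(s)
class of 1: {1}; class of 6: {2,6,7,8}

Answer: NOT BISIMILAR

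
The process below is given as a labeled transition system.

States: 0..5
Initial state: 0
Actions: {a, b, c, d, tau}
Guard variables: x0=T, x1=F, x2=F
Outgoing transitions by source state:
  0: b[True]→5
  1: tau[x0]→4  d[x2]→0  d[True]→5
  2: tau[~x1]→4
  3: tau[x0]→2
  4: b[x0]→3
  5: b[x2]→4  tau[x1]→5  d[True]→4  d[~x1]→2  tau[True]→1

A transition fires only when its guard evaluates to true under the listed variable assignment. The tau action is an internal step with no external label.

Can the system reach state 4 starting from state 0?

Guard filter leaves 9 enabled edge(s).
depth 0: {0}
depth 1: {5}  now seen {0,5}
depth 2: {1,2,4}  now seen {0,1,2,4,5}
depth 3: {3}  now seen {0,1,2,3,4,5}
Reach set: {0,1,2,3,4,5}
Path to 4: b·d

Answer: REACHABLE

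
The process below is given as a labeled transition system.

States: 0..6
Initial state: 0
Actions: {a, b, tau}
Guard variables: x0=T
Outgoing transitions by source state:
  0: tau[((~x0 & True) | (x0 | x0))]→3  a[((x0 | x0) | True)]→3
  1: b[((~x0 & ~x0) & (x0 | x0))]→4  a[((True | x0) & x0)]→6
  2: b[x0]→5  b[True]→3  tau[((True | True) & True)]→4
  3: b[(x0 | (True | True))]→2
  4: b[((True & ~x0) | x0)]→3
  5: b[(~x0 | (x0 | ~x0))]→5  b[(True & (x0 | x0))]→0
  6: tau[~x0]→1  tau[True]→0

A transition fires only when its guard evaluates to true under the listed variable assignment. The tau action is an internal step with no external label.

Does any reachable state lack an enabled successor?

Reach set: {0,2,3,4,5}
  0: a→3  tau→3  [2 exit(s)]
  2: b→3  b→5  tau→4  [3 exit(s)]
  3: b→2  [1 exit(s)]
  4: b→3  [1 exit(s)]
  5: b→0  b→5  [2 exit(s)]

Answer: DEADLOCK-FREE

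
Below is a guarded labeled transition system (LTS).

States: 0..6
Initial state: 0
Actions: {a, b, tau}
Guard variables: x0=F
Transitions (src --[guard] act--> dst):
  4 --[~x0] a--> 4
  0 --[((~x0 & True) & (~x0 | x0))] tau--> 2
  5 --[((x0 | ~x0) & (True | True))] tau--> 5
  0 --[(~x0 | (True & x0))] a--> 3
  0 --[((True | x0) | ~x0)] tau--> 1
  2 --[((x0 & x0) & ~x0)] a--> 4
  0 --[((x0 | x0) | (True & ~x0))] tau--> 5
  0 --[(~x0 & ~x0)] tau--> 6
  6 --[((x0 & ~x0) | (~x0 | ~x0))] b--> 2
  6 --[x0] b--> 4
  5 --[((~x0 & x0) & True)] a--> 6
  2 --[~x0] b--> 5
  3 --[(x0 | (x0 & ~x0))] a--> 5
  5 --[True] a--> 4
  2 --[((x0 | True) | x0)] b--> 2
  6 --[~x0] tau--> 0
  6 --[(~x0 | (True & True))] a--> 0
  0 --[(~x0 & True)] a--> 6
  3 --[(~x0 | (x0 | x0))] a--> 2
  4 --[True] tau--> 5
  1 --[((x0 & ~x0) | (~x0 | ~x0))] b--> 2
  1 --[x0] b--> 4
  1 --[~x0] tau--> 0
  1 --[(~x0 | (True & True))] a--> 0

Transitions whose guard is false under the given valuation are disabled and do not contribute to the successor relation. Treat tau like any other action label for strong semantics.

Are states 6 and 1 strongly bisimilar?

Answer: BISIMILAR

Trace:
Compute ~ classes (split until stable):
  P[0] = {{0,1,2,3,4,5,6}}
  P[1] = {{0,4,5},{1,6},{2},{3}}
  P[2] = {{0},{1,6},{2},{3},{4,5}}
5 equivalence class(es) (converged in 3)
class of 6: {1,6}; class of 1: {1,6}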